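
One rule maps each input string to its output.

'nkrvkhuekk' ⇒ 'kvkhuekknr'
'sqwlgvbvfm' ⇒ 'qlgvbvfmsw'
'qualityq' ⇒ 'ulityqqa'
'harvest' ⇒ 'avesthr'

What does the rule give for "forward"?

owardfr

In each case the input is transformed by: move the first 2 characters to the end (rotate left by 2), then swap the first and last characters.
Working it through for "forward": intermediate "rwardfo", final "owardfr".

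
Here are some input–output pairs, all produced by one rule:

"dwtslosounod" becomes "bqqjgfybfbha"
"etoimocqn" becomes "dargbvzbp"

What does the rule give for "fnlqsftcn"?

pasaydfsg

The rule is to shift every letter 13 places forward in the alphabet (wrapping around) — i.e. ROT13, then move the last 2 characters to the front (rotate right by 2).
So "fnlqsftcn" becomes "pasaydfsg".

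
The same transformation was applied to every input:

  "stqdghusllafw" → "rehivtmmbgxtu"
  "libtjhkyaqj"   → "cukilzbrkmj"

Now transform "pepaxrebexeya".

qbysfcfyfzbqf

The transformation: move the first 2 characters to the end (rotate left by 2), then shift every letter 1 place forward in the alphabet (wrapping around).
Working it through for "pepaxrebexeya": intermediate "paxrebexeyape", final "qbysfcfyfzbqf".
(Check on "stqdghusllafw": → "qdghusllafwst" → "rehivtmmbgxtu" ✓)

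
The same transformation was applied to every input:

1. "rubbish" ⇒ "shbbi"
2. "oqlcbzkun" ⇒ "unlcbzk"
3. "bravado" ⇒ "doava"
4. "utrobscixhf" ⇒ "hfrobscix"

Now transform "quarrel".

elarr

The rule is to delete the first 2 characters, then move the last 2 characters to the front (rotate right by 2).
"quarrel" → "arrel" → "elarr".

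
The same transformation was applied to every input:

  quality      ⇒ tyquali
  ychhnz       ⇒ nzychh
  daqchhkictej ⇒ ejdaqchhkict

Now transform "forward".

The transformation: move the last 2 characters to the front (rotate right by 2).
On "forward" that produces "rdforwa".

rdforwa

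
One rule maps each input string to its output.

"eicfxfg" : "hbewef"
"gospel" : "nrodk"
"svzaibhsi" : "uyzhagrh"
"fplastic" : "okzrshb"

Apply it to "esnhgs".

What's happening: delete the first character, then shift every letter 1 place backward in the alphabet (wrapping around).
For "esnhgs", step one produces "snhgs"; step two turns that into "rmgfr".

rmgfr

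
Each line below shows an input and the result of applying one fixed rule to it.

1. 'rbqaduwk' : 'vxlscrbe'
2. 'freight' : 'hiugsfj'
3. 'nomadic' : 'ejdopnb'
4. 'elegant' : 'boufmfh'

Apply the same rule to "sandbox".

Rule — move the last 3 characters to the front (rotate right by 3), then shift every letter 1 place forward in the alphabet (wrapping around).
On "sandbox" that produces "cpytboe".

cpytboe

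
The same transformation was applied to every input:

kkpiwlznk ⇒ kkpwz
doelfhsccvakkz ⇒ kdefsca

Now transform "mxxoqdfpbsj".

The rule is to keep every other character starting from the first (positions 1st, 3rd, 5th, ...), then move the last character to the front.
Applying both steps to "mxxoqdfpbsj": "mxqfbj", then "jmxqfb".
(Check on "kkpiwlznk": → "kpwzk" → "kkpwz" ✓)

jmxqfb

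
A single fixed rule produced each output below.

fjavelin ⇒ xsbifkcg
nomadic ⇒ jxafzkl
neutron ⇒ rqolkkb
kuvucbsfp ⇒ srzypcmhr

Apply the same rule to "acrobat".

olyxqxz

The transformation: move the first 2 characters to the end (rotate left by 2), then shift every letter 3 places backward in the alphabet (wrapping around).
"acrobat" → "robatac" → "olyxqxz".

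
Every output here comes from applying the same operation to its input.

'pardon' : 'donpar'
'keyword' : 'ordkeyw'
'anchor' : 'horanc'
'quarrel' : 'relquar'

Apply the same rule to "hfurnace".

In each case the input is transformed by: move the last 3 characters to the front (rotate right by 3).
Applying that to "hfurnace" gives "acehfurn".

acehfurn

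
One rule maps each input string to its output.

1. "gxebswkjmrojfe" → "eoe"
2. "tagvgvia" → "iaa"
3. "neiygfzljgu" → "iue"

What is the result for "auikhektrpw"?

ieau

The pattern: move the first 2 characters to the end (rotate left by 2), then keep only the vowels.
Working it through for "auikhektrpw": intermediate "ikhektrpwau", final "ieau".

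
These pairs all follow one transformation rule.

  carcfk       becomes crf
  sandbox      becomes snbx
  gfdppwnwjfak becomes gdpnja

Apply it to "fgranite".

The rule is to keep every other character starting from the first (positions 1st, 3rd, 5th, ...).
On "fgranite" that produces "frnt".

frnt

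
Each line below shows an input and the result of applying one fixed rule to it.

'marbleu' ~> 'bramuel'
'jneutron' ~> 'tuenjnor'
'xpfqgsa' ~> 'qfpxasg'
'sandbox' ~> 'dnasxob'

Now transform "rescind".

The transformation: reverse the string, then move the first 3 characters to the end (rotate left by 3).
On "rescind": the first step gives "dnicser", and the second then gives "cserdni".

cserdni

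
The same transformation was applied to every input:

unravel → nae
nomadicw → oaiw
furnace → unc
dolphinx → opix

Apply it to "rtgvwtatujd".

Looking at the pairs, the operation is to keep every other character starting from the second (positions 2nd, 4th, 6th, ...).
For "rtgvwtatujd" the result is "tvttj".

tvttj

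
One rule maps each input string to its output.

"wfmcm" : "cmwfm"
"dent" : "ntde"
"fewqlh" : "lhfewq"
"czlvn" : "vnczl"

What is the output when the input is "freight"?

htfreig

The transformation: move the last 2 characters to the front (rotate right by 2).
Doing the same to "freight": "htfreig".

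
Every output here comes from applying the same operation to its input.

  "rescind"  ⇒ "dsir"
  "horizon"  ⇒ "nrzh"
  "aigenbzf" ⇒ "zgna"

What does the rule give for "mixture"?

Rule — keep every other character starting from the first (positions 1st, 3rd, 5th, ...), then swap the first and last characters.
Applying both steps to "mixture": "mxue", then "exum".

exum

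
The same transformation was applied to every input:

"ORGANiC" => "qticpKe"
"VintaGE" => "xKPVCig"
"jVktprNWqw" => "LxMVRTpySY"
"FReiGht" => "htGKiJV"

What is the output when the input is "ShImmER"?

uJkOOgt

Rule — shift every letter 2 places forward in the alphabet (wrapping around), then flip the case of every letter.
Working it through for "ShImmER": intermediate "UjKooGT", final "uJkOOgt".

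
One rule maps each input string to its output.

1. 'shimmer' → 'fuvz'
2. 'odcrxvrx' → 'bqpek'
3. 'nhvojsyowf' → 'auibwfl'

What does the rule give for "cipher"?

In each case the input is transformed by: delete the last 3 characters, then shift every letter 13 places forward in the alphabet (wrapping around) — i.e. ROT13.
"cipher" → "cip" → "pvc".

pvc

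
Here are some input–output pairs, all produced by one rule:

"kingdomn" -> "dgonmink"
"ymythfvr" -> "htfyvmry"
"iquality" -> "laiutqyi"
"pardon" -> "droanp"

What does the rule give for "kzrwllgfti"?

llgwfrtzik

Each output is the input with this applied: swap the front and back halves of the string, then take characters alternately from the front and the back (1st, last, 2nd, 2nd-last, ...).
Working it through for "kzrwllgfti": intermediate "lgftikzrwl", final "llgwfrtzik".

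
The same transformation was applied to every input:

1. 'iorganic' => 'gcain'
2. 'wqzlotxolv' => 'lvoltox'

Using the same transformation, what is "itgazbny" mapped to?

Looking at the pairs, the operation is to delete the first 3 characters, then take characters alternately from the front and the back (1st, last, 2nd, 2nd-last, ...).
For "itgazbny" the result is "ayznb".
(Check on "iorganic": → "ganic" → "gcain" ✓)

ayznb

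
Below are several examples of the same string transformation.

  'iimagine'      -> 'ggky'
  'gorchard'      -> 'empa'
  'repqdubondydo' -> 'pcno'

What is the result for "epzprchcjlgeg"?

The rule is to shift every letter 2 places backward in the alphabet (wrapping around), then keep only the first 4 characters.
For "epzprchcjlgeg" the result is "cnxn".
(Check on "repqdubondydo": → "pcnobszmlbwbm" → "pcno" ✓)

cnxn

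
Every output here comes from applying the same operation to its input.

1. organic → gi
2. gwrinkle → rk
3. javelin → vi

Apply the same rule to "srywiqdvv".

The rule is to keep one character in every 3, starting at position 3 (positions 3rd, 6th, 9th, ...).
On "srywiqdvv" that produces "yqv".

yqv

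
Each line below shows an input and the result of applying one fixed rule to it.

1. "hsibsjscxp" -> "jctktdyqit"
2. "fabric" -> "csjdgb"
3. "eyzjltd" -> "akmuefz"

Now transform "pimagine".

nbhjofqj

The pattern: move the first 2 characters to the end (rotate left by 2), then shift every letter 1 place forward in the alphabet (wrapping around).
For "pimagine", step one produces "maginepi"; step two turns that into "nbhjofqj".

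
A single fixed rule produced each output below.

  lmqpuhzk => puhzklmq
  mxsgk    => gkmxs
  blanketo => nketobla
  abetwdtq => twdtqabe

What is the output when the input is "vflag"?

agvfl

Each output is the input with this applied: move the first 3 characters to the end (rotate left by 3).
So "vflag" becomes "agvfl".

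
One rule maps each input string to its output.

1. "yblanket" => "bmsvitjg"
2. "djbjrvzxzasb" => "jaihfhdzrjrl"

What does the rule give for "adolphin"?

vqpxtwli

Rule — reverse the string, then shift every letter 8 places forward in the alphabet (wrapping around).
Working it through for "adolphin": intermediate "nihploda", final "vqpxtwli".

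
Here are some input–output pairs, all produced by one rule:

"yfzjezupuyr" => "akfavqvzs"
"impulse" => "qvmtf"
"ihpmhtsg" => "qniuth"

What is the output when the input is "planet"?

The transformation: shift every letter 1 place forward in the alphabet (wrapping around), then delete the first 2 characters.
Starting from "planet": after the first operation, "qmbofu"; after the second, "bofu".
(Check on "impulse": → "jnqvmtf" → "qvmtf" ✓)

bofu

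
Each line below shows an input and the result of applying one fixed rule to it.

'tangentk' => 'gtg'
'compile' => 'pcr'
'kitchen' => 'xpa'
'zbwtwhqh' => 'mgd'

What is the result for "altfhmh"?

nsu

Looking at the pairs, the operation is to shift every letter 13 places forward in the alphabet (wrapping around) — i.e. ROT13, then keep one character in every 3, starting at position 1 (positions 1st, 4th, 7th, ...).
Starting from "altfhmh": after the first operation, "nygsuzu"; after the second, "nsu".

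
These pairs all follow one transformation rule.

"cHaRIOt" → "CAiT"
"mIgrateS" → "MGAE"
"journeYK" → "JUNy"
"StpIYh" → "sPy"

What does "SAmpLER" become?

The pattern: flip the case of every letter, then keep every other character starting from the first (positions 1st, 3rd, 5th, ...).
On "SAmpLER": the first step gives "saMPler", and the second then gives "sMlr".

sMlr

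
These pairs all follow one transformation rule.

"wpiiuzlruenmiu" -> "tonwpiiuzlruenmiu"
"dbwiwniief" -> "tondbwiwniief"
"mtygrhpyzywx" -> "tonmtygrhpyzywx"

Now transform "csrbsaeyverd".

The transformation: prepend "ton".
Applying that to "csrbsaeyverd" gives "toncsrbsaeyverd".

toncsrbsaeyverd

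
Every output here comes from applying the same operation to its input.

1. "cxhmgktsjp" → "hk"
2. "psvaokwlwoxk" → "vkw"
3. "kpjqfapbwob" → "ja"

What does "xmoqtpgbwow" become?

The pattern: delete the last 3 characters, then keep one character in every 3, starting at position 3 (positions 3rd, 6th, 9th, ...).
On "xmoqtpgbwow": the first step gives "xmoqtpgb", and the second then gives "op".

op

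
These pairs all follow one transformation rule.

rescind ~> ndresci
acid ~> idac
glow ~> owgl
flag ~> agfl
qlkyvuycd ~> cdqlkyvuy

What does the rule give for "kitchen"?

What's happening: move the last 2 characters to the front (rotate right by 2).
On "kitchen" that produces "enkitch".

enkitch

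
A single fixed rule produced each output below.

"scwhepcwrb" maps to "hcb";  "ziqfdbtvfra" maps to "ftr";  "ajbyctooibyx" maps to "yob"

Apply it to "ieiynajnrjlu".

The transformation: delete the first character, then keep one character in every 3, starting at position 3 (positions 3rd, 6th, 9th, ...).
Working it through for "ieiynajnrjlu": intermediate "eiynajnrjlu", final "yjj".

yjj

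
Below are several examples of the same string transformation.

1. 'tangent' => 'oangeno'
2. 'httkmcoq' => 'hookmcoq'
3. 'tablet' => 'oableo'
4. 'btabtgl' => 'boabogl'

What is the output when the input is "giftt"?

gifoo

The transformation: replace every "t" with "o".
So "giftt" becomes "gifoo".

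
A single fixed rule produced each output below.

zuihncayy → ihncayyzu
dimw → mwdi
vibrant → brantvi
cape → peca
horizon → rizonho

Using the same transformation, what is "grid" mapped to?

idgr

In each case the input is transformed by: move the first 2 characters to the end (rotate left by 2).
Applying that to "grid" gives "idgr".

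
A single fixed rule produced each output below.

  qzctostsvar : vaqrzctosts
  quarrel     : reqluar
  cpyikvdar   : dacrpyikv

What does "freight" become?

The pattern: swap the first and last characters, then move the last 3 characters to the front (rotate right by 3).
"freight" → "treighf" → "ghftrei".
(Check on "qzctostsvar": → "rzctostsvaq" → "vaqrzctosts" ✓)

ghftrei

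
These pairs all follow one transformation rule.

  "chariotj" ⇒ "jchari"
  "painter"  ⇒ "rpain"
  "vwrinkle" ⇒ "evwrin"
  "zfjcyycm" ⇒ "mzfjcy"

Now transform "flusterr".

rflust

Rule — move the last character to the front, then delete the last 2 characters.
On "flusterr": the first step gives "rfluster", and the second then gives "rflust".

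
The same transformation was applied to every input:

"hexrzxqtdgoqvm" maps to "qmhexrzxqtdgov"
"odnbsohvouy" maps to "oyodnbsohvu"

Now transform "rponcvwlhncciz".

czrponcvwlhnci

The transformation: move the last 2 characters to the front (rotate right by 2), then swap the first and last characters.
Applying both steps to "rponcvwlhncciz": "izrponcvwlhncc", then "czrponcvwlhnci".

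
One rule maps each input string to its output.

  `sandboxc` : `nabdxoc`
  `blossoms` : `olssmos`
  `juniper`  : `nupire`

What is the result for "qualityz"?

auilytz

The pattern: delete the first character, then swap each adjacent pair of characters (1↔2, 3↔4, ...).
Working it through for "qualityz": intermediate "ualityz", final "auilytz".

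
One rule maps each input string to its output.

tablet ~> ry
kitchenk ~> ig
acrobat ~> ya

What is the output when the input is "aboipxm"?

yz

Each output is the input with this applied: shift every letter 2 places backward in the alphabet (wrapping around), then keep only the first 2 characters.
For "aboipxm", step one produces "yzmgnvk"; step two turns that into "yz".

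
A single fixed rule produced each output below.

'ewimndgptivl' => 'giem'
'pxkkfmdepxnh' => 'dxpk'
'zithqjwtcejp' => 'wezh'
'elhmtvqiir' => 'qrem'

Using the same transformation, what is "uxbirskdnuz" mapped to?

kuui

The pattern: keep one character in every 3, starting at position 1 (positions 1st, 4th, 7th, ...), then move the last 2 characters to the front (rotate right by 2).
For "uxbirskdnuz", step one produces "uiku"; step two turns that into "kuui".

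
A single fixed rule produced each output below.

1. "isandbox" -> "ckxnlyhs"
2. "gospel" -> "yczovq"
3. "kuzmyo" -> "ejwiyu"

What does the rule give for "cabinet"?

klsxodm

In each case the input is transformed by: shift every letter 10 places forward in the alphabet (wrapping around), then move the first character to the end.
For "cabinet", step one produces "mklsxod"; step two turns that into "klsxodm".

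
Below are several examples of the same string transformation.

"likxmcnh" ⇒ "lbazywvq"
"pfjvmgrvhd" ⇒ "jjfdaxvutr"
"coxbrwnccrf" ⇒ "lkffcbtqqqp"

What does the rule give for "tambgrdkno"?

Rule — sort the characters into reverse alphabetical order, then shift every letter 12 places backward in the alphabet (wrapping around).
Starting from "tambgrdkno": after the first operation, "tronmkgdba"; after the second, "hfcbayurpo".

hfcbayurpo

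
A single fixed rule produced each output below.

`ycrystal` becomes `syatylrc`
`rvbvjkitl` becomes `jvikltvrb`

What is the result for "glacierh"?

The pattern: move the first 3 characters to the end (rotate left by 3), then swap each adjacent pair of characters (1↔2, 3↔4, ...).
"glacierh" → "cierhgla" → "icreghal".

icreghal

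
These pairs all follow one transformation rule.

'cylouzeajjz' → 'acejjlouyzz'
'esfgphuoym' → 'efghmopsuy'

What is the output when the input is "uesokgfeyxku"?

The pattern: sort the characters into alphabetical order.
Applying that to "uesokgfeyxku" gives "eefgkkosuuxy".

eefgkkosuuxy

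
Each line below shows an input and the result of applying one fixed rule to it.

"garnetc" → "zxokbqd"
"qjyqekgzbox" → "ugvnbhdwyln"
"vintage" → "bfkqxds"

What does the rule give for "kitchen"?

Looking at the pairs, the operation is to shift every letter 3 places backward in the alphabet (wrapping around), then swap the first and last characters.
"kitchen" → "hfqzebk" → "kfqzebh".

kfqzebh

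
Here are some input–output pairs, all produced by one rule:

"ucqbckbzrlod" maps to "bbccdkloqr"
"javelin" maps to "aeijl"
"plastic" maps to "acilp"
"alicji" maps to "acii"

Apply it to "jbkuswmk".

bjkkms

The transformation: sort the characters into alphabetical order, then delete the last 2 characters.
Applying both steps to "jbkuswmk": "bjkkmsuw", then "bjkkms".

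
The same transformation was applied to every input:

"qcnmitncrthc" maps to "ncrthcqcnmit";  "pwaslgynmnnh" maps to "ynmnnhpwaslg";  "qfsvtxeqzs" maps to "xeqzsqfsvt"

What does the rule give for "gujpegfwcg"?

gfwcggujpe

Looking at the pairs, the operation is to swap the front and back halves of the string.
So "gujpegfwcg" becomes "gfwcggujpe".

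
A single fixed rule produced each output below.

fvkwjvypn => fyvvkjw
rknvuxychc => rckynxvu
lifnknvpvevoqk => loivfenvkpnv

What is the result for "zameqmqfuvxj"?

In each case the input is transformed by: delete the last 2 characters, then take characters alternately from the front and the back (1st, last, 2nd, 2nd-last, ...).
On "zameqmqfuvxj": the first step gives "zameqmqfuv", and the second then gives "zvaumfeqqm".
(Check on "lifnknvpvevoqk": → "lifnknvpvevo" → "loivfenvkpnv" ✓)

zvaumfeqqm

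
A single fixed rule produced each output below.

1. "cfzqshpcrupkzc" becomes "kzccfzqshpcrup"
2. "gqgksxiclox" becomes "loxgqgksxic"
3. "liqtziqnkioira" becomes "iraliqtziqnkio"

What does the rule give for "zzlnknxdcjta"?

jtazzlnknxdc

Rule — move the last 3 characters to the front (rotate right by 3).
Doing the same to "zzlnknxdcjta": "jtazzlnknxdc".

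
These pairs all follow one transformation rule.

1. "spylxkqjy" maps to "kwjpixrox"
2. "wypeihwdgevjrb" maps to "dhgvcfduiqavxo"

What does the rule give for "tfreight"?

The rule is to shift every letter 1 place backward in the alphabet (wrapping around), then move the first 3 characters to the end (rotate left by 3).
For "tfreight" the result is "dhfgsseq".

dhfgsseq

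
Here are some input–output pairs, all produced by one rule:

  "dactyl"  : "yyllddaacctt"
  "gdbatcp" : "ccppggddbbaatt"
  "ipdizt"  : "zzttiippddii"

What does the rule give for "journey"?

In each case the input is transformed by: move the last 2 characters to the front (rotate right by 2), then double every character.
"journey" → "eyjourn" → "eeyyjjoouurrnn".

eeyyjjoouurrnn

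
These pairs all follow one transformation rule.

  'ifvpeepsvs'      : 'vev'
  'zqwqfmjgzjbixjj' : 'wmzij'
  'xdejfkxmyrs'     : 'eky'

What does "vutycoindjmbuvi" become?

todbi

The transformation: keep one character in every 3, starting at position 3 (positions 3rd, 6th, 9th, ...).
Applying that to "vutycoindjmbuvi" gives "todbi".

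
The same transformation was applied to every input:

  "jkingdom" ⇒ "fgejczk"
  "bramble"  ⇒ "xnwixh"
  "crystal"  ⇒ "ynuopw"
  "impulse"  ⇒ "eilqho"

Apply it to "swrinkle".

The rule is to shift every letter 4 places backward in the alphabet (wrapping around), then delete the last character.
"swrinkle" → "osnejgha" → "osnejgh".

osnejgh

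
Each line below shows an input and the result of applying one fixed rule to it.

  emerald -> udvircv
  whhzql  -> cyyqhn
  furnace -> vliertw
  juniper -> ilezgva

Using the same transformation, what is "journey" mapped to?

Rule — swap the first and last characters, then shift every letter 9 places backward in the alphabet (wrapping around).
For "journey" the result is "pflieva".

pflieva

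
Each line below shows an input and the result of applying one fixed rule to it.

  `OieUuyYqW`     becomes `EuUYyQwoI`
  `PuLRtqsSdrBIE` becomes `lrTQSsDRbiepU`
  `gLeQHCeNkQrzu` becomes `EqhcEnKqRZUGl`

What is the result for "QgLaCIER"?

In each case the input is transformed by: flip the case of every letter, then move the first 2 characters to the end (rotate left by 2).
Working it through for "QgLaCIER": intermediate "qGlAcier", final "lAcierqG".

lAcierqG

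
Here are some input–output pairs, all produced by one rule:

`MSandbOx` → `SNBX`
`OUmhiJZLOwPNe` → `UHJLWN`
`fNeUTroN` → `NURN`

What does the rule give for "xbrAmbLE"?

BABE

The transformation: keep every other character starting from the second (positions 2nd, 4th, 6th, ...), then convert every letter to uppercase.
For "xbrAmbLE" the result is "BABE".
(Check on "fNeUTroN": → "NUrN" → "NURN" ✓)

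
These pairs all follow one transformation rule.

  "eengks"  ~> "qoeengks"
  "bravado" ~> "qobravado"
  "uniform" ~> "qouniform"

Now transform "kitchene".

Looking at the pairs, the operation is to prepend "qo".
For "kitchene" the result is "qokitchene".

qokitchene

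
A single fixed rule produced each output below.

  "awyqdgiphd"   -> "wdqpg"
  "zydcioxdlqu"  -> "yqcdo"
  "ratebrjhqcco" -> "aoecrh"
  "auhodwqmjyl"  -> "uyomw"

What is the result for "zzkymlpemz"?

zzyel

The transformation: keep every other character starting from the second (positions 2nd, 4th, 6th, ...), then take characters alternately from the front and the back (1st, last, 2nd, 2nd-last, ...).
So "zzkymlpemz" becomes "zzyel".
(Check on "auhodwqmjyl": → "uowmy" → "uyomw" ✓)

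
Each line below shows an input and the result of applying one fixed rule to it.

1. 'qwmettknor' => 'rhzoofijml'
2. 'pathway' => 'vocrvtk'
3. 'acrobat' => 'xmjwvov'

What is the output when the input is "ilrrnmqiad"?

The pattern: shift every letter 5 places backward in the alphabet (wrapping around), then move the first character to the end.
Working it through for "ilrrnmqiad": intermediate "dgmmihldvy", final "gmmihldvyd".

gmmihldvyd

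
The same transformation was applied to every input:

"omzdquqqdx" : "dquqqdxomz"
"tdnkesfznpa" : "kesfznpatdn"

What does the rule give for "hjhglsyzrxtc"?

Looking at the pairs, the operation is to move the first 3 characters to the end (rotate left by 3).
Applying that to "hjhglsyzrxtc" gives "glsyzrxtchjh".

glsyzrxtchjh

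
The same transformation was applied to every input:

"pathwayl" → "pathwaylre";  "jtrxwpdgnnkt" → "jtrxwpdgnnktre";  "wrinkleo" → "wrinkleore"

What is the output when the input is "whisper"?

whisperre

Each output is the input with this applied: append "re".
"whisper" → "whisperre".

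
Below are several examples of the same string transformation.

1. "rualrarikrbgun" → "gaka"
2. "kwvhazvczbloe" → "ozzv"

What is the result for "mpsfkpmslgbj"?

jpls

The rule is to keep one character in every 3, starting at position 3 (positions 3rd, 6th, 9th, ...), then swap the first and last characters.
Working it through for "mpsfkpmslgbj": intermediate "splj", final "jpls".
(Check on "kwvhazvczbloe": → "vzzo" → "ozzv" ✓)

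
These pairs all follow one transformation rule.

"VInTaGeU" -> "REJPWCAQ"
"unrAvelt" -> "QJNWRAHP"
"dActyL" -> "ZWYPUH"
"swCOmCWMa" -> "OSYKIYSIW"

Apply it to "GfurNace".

The pattern: shift every letter 4 places backward in the alphabet (wrapping around), then convert every letter to uppercase.
On "GfurNace": the first step gives "CbqnJwya", and the second then gives "CBQNJWYA".

CBQNJWYA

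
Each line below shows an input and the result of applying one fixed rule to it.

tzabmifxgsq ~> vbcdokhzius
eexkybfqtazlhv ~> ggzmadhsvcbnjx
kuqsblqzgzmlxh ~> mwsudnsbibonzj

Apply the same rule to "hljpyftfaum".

In each case the input is transformed by: shift every letter 2 places forward in the alphabet (wrapping around).
Applying that to "hljpyftfaum" gives "jnlrahvhcwo".

jnlrahvhcwo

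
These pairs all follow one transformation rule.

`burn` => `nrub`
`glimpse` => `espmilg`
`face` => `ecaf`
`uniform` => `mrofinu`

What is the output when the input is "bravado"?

Rule — reverse the string.
Applying that to "bravado" gives "odavarb".

odavarb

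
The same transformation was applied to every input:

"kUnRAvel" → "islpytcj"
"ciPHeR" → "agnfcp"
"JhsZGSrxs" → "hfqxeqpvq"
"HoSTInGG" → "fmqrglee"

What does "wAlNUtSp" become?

Rule — shift every letter 2 places backward in the alphabet (wrapping around), then convert every letter to lowercase.
Doing the same to "wAlNUtSp": "uyjlsrqn".

uyjlsrqn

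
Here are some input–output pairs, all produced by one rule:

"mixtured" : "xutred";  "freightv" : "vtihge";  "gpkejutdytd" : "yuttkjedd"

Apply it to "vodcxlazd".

zxlddca

In each case the input is transformed by: delete the first 2 characters, then sort the characters into reverse alphabetical order.
Starting from "vodcxlazd": after the first operation, "dcxlazd"; after the second, "zxlddca".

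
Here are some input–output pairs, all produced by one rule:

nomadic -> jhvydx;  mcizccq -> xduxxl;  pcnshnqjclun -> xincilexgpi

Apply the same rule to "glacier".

gvxdzm

The transformation: delete the first character, then shift every letter 5 places backward in the alphabet (wrapping around).
Working it through for "glacier": intermediate "lacier", final "gvxdzm".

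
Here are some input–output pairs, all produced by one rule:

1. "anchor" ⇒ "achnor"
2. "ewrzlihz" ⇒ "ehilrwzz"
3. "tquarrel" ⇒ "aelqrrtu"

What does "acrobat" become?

What's happening: sort the characters into alphabetical order.
"acrobat" → "aabcort".

aabcort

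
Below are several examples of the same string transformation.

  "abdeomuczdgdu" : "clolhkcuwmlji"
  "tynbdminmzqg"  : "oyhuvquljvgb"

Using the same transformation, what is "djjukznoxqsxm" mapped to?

In each case the input is transformed by: reverse the string, then shift every letter 8 places forward in the alphabet (wrapping around).
Starting from "djjukznoxqsxm": after the first operation, "mxsqxonzkujjd"; after the second, "ufayfwvhscrrl".
(Check on "tynbdminmzqg": → "gqzmnimdbnyt" → "oyhuvquljvgb" ✓)

ufayfwvhscrrl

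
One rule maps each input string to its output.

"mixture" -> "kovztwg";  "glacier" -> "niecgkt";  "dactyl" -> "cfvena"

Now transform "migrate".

kotivcg

The transformation: shift every letter 2 places forward in the alphabet (wrapping around), then swap each adjacent pair of characters (1↔2, 3↔4, ...).
Working it through for "migrate": intermediate "okitcvg", final "kotivcg".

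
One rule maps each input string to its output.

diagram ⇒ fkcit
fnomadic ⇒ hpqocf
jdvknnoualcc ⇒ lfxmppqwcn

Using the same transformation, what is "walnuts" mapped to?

ycnpw

In each case the input is transformed by: shift every letter 2 places forward in the alphabet (wrapping around), then delete the last 2 characters.
"walnuts" → "ycnpwvu" → "ycnpw".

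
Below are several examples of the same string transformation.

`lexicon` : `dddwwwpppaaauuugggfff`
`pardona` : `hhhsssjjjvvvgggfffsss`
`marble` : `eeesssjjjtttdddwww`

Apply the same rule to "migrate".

eeeaaayyyjjjssslllwww

Each output is the input with this applied: repeat every character 3 times, then shift every letter 8 places backward in the alphabet (wrapping around).
"migrate" → "eeeaaayyyjjjssslllwww".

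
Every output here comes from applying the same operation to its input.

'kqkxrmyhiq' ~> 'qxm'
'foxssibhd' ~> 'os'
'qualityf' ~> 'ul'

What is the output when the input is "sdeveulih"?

The transformation: keep every other character starting from the second (positions 2nd, 4th, 6th, ...), then delete the last 2 characters.
Applying both steps to "sdeveulih": "dvui", then "dv".

dv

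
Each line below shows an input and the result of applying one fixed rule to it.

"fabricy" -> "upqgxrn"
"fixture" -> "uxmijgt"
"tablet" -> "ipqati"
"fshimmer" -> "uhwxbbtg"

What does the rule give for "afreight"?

pugtxvwi

The rule is to shift every letter 11 places backward in the alphabet (wrapping around).
Applying that to "afreight" gives "pugtxvwi".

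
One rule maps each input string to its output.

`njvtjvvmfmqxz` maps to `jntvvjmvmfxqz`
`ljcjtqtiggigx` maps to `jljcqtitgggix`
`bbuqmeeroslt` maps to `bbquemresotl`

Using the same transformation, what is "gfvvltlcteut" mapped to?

Looking at the pairs, the operation is to swap each adjacent pair of characters (1↔2, 3↔4, ...).
So "gfvvltlcteut" becomes "fgvvtlclettu".

fgvvtlclettu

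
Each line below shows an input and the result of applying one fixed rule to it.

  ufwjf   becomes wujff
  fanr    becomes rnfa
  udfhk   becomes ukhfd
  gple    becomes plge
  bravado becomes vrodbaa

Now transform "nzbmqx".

zxqnmb

In each case the input is transformed by: sort the characters into reverse alphabetical order.
Applying that to "nzbmqx" gives "zxqnmb".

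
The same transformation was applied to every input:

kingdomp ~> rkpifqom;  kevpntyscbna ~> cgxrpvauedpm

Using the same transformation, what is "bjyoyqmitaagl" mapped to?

The rule is to swap the first and last characters, then shift every letter 2 places forward in the alphabet (wrapping around).
Starting from "bjyoyqmitaagl": after the first operation, "ljyoyqmitaagb"; after the second, "nlaqasokvccid".

nlaqasokvccid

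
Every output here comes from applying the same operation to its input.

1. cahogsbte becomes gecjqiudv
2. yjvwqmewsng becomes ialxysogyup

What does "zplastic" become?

ebrncuvk

The rule is to shift every letter 2 places forward in the alphabet (wrapping around), then move the last character to the front.
Working it through for "zplastic": intermediate "brncuvke", final "ebrncuvk".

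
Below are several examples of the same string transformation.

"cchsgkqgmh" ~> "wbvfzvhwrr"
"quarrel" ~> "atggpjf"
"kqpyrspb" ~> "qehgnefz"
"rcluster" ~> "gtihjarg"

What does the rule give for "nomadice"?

Each output is the input with this applied: reverse the string, then shift every letter 11 places backward in the alphabet (wrapping around).
Applying both steps to "nomadice": "ecidamon", then "trxspbdc".

trxspbdc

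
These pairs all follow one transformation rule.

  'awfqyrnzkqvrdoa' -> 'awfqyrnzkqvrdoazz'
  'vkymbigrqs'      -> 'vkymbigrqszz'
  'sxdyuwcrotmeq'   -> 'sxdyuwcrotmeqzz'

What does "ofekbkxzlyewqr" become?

Looking at the pairs, the operation is to append "zz".
Applying that to "ofekbkxzlyewqr" gives "ofekbkxzlyewqrzz".

ofekbkxzlyewqrzz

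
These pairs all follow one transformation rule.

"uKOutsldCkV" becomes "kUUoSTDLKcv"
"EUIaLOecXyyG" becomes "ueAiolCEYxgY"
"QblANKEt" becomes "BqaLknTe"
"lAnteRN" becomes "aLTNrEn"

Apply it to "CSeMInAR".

scmENira

The transformation: swap each adjacent pair of characters (1↔2, 3↔4, ...), then flip the case of every letter.
Applying that to "CSeMInAR" gives "scmENira".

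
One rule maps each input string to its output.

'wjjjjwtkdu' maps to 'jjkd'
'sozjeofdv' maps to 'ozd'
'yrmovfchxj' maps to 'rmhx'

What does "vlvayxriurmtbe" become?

The transformation: swap each adjacent pair of characters (1↔2, 3↔4, ...), then keep one character in every 3, starting at position 1 (positions 1st, 4th, 7th, ...).
Starting from "vlvayxriurmtbe": after the first operation, "lvavxyirrutmeb"; after the second, "lviue".

lviue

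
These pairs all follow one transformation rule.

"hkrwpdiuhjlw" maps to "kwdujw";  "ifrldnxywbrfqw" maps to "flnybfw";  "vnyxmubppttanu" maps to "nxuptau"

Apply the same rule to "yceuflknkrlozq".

culnroq

Looking at the pairs, the operation is to keep every other character starting from the second (positions 2nd, 4th, 6th, ...).
On "yceuflknkrlozq" that produces "culnroq".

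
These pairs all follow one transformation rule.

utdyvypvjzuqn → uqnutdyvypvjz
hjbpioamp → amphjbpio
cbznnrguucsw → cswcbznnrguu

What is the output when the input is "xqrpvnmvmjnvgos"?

What's happening: move the last 3 characters to the front (rotate right by 3).
Doing the same to "xqrpvnmvmjnvgos": "gosxqrpvnmvmjnv".

gosxqrpvnmvmjnv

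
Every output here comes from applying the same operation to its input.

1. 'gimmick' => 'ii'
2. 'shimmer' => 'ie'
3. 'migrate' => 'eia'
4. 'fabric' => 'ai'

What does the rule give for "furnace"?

The rule is to move the last character to the front, then keep only the vowels.
On "furnace": the first step gives "efurnac", and the second then gives "eua".
(Check on "fabric": → "cfabri" → "ai" ✓)

eua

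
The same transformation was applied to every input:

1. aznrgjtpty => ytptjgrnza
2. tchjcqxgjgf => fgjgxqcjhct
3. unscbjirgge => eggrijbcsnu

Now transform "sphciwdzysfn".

What's happening: reverse the string.
So "sphciwdzysfn" becomes "nfsyzdwichps".

nfsyzdwichps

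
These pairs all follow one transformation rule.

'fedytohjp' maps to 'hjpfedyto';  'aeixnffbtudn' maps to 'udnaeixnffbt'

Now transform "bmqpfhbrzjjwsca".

scabmqpfhbrzjjw

Looking at the pairs, the operation is to move the last 3 characters to the front (rotate right by 3).
Doing the same to "bmqpfhbrzjjwsca": "scabmqpfhbrzjjw".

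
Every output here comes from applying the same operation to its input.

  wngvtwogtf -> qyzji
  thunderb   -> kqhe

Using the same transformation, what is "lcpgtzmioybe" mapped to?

fjclbh

The pattern: keep every other character starting from the second (positions 2nd, 4th, 6th, ...), then shift every letter 3 places forward in the alphabet (wrapping around).
On "lcpgtzmioybe" that produces "fjclbh".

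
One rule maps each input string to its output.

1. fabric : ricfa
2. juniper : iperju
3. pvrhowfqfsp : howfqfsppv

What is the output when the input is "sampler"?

plersa

In each case the input is transformed by: move the first 3 characters to the end (rotate left by 3), then delete the last character.
"sampler" → "plersam" → "plersa".
(Check on "fabric": → "ricfab" → "ricfa" ✓)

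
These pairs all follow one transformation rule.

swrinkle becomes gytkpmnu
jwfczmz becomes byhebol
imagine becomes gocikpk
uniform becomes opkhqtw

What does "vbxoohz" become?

bdzqqjx

The pattern: swap the first and last characters, then shift every letter 2 places forward in the alphabet (wrapping around).
Starting from "vbxoohz": after the first operation, "zbxoohv"; after the second, "bdzqqjx".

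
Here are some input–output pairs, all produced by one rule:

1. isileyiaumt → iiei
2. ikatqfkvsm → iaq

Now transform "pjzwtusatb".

What's happening: keep every other character starting from the first (positions 1st, 3rd, 5th, ...), then delete the last 2 characters.
For "pjzwtusatb", step one produces "pztst"; step two turns that into "pzt".

pzt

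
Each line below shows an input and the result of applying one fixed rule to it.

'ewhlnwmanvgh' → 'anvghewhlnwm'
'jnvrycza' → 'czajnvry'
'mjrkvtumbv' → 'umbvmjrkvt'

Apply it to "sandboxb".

oxbsandb

In each case the input is transformed by: move the first character to the end, then swap the front and back halves of the string.
Starting from "sandboxb": after the first operation, "andboxbs"; after the second, "oxbsandb".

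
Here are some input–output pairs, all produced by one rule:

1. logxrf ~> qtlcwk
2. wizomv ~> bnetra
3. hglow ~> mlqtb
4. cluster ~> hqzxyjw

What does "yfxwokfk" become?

dkcbtpkp

The transformation: shift every letter 5 places forward in the alphabet (wrapping around).
For "yfxwokfk" the result is "dkcbtpkp".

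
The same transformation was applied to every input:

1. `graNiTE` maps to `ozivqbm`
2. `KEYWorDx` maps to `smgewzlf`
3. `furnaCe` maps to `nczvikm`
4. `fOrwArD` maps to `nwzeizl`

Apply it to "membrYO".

umujzgw

The transformation: shift every letter 8 places forward in the alphabet (wrapping around), then convert every letter to lowercase.
On "membrYO": the first step gives "umujzGW", and the second then gives "umujzgw".
(Check on "furnaCe": → "nczviKm" → "nczvikm" ✓)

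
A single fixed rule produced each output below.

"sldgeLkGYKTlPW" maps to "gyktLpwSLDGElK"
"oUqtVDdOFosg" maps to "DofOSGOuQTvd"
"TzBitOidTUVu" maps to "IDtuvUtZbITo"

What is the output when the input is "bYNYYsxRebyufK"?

rEBYUFkBynyySX

The transformation: flip the case of every letter, then swap the front and back halves of the string.
On "bYNYYsxRebyufK": the first step gives "BynyySXrEBYUFk", and the second then gives "rEBYUFkBynyySX".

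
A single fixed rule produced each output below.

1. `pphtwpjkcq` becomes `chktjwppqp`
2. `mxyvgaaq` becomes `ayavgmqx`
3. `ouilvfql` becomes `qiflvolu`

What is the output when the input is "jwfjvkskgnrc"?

Looking at the pairs, the operation is to take characters alternately from the front and the back (1st, last, 2nd, 2nd-last, ...), then move the first 3 characters to the end (rotate left by 3).
"jwfjvkskgnrc" → "jcwrfnjgvkks" → "rfnjgvkksjcw".

rfnjgvkksjcw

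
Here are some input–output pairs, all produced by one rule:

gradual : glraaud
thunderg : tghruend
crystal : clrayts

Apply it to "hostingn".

What's happening: take characters alternately from the front and the back (1st, last, 2nd, 2nd-last, ...).
So "hostingn" becomes "hnogsnti".

hnogsnti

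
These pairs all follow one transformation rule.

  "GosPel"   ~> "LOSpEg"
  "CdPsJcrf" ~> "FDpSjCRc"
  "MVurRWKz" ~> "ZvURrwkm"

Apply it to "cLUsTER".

rluSteC

The rule is to flip the case of every letter, then swap the first and last characters.
So "cLUsTER" becomes "rluSteC".
(Check on "GosPel": → "gOSpEL" → "LOSpEg" ✓)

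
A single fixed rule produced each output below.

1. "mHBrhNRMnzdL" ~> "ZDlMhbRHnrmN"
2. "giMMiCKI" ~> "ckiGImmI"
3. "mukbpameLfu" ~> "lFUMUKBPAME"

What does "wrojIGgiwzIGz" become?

What's happening: move the last 3 characters to the front (rotate right by 3), then flip the case of every letter.
"wrojIGgiwzIGz" → "IGzwrojIGgiwz" → "igZWROJigGIWZ".
(Check on "giMMiCKI": → "CKIgiMMi" → "ckiGImmI" ✓)

igZWROJigGIWZ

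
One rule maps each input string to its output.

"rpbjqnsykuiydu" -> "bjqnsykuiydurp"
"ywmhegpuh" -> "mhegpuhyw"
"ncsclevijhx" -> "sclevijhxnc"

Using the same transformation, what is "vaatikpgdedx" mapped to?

The transformation: move the first 2 characters to the end (rotate left by 2).
On "vaatikpgdedx" that produces "atikpgdedxva".

atikpgdedxva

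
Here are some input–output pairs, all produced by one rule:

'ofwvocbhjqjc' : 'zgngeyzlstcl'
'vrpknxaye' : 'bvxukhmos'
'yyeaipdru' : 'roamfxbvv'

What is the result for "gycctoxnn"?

The transformation: reverse the string, then shift every letter 3 places backward in the alphabet (wrapping around).
On "gycctoxnn": the first step gives "nnxotccyg", and the second then gives "kkulqzzvd".

kkulqzzvd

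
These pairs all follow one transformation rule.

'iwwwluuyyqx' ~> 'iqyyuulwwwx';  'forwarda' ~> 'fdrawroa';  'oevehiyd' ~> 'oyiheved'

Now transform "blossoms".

bmossols

Rule — reverse the string, then swap the first and last characters.
"blossoms" → "smossolb" → "bmossols".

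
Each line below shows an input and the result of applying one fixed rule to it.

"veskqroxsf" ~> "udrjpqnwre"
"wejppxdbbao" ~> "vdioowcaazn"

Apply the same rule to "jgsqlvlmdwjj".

ifrpkuklcvii

The rule is to shift every letter 1 place backward in the alphabet (wrapping around).
"jgsqlvlmdwjj" → "ifrpkuklcvii".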